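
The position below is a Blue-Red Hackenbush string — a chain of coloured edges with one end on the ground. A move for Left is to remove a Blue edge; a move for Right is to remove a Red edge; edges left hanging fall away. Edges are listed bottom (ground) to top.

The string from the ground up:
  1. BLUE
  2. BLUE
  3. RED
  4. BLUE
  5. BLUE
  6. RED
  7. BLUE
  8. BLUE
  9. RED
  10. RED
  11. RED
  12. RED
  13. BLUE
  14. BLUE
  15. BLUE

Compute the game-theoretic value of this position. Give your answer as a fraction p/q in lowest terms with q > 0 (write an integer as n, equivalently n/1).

Recurse on prefixes of the 15-edge string BLUE BLUE RED BLUE BLUE RED BLUE BLUE RED RED RED RED BLUE BLUE BLUE:
B: Left { 0 }, Right {  } = simplest 1
BB: Left { 0, 1 }, Right {  } = simplest 2
BBR: Left { 0, 1 }, Right { 2 } = simplest 3/2
BBRB: Left { 0, 1, 3/2 }, Right { 2 } = simplest 7/4
BBRBB: Left { 0, 1, 3/2, 7/4 }, Right { 2 } = simplest 15/8
BBRBBR: Left { 0, 1, 3/2, 7/4 }, Right { 15/8, 2 } = simplest 29/16
BBRBBRB: Left { 0, 1, 3/2, 7/4, 29/16 }, Right { 15/8, 2 } = simplest 59/32
BBRBBRBB: Left { 0, 1, 3/2, 7/4, 29/16, 59/32 }, Right { 15/8, 2 } = simplest 119/64
BBRBBRBBR: Left { 0, 1, 3/2, 7/4, 29/16, 59/32 }, Right { 119/64, 15/8, 2 } = simplest 237/128
BBRBBRBBRR: Left { 0, 1, 3/2, 7/4, 29/16, 59/32 }, Right { 237/128, 119/64, 15/8, 2 } = simplest 473/256
BBRBBRBBRRR: Left { 0, 1, 3/2, 7/4, 29/16, 59/32 }, Right { 473/256, 237/128, 119/64, 15/8, 2 } = simplest 945/512
BBRBBRBBRRRR: Left { 0, 1, 3/2, 7/4, 29/16, 59/32 }, Right { 945/512, 473/256, 237/128, 119/64, 15/8, 2 } = simplest 1889/1024
BBRBBRBBRRRRB: Left { 0, 1, 3/2, 7/4, 29/16, 59/32, 1889/1024 }, Right { 945/512, 473/256, 237/128, 119/64, 15/8, 2 } = simplest 3779/2048
BBRBBRBBRRRRBB: Left { 0, 1, 3/2, 7/4, 29/16, 59/32, 1889/1024, 3779/2048 }, Right { 945/512, 473/256, 237/128, 119/64, 15/8, 2 } = simplest 7559/4096
BBRBBRBBRRRRBBB: Left { 0, 1, 3/2, 7/4, 29/16, 59/32, 1889/1024, 3779/2048, 7559/4096 }, Right { 945/512, 473/256, 237/128, 119/64, 15/8, 2 } = simplest 15119/8192

15119/8192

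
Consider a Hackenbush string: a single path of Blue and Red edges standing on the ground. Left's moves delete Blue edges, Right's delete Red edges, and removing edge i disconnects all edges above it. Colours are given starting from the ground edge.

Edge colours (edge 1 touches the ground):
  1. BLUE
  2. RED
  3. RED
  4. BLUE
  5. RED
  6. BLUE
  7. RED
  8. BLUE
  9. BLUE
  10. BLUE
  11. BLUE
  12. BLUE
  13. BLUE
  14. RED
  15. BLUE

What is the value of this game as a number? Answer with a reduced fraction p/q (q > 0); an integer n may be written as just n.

5627/16384

Prefix values for BLUE RED RED BLUE RED BLUE RED BLUE BLUE BLUE BLUE BLUE BLUE RED BLUE via {L|R} + simplicity:
step 1: add BLUE to get B; options L={ 0 } R={ ∅ } gives 1
step 2: add RED to get BR; options L={ 0 } R={ 1 } gives 1/2
step 3: add RED to get BRR; options L={ 0 } R={ 1/2 1 } gives 1/4
step 4: add BLUE to get BRRB; options L={ 0 1/4 } R={ 1/2 1 } gives 3/8
step 5: add RED to get BRRBR; options L={ 0 1/4 } R={ 3/8 1/2 1 } gives 5/16
step 6: add BLUE to get BRRBRB; options L={ 0 1/4 5/16 } R={ 3/8 1/2 1 } gives 11/32
step 7: add RED to get BRRBRBR; options L={ 0 1/4 5/16 } R={ 11/32 3/8 1/2 1 } gives 21/64
step 8: add BLUE to get BRRBRBRB; options L={ 0 1/4 5/16 21/64 } R={ 11/32 3/8 1/2 1 } gives 43/128
step 9: add BLUE to get BRRBRBRBB; options L={ 0 1/4 5/16 21/64 43/128 } R={ 11/32 3/8 1/2 1 } gives 87/256
step 10: add BLUE to get BRRBRBRBBB; options L={ 0 1/4 5/16 21/64 43/128 87/256 } R={ 11/32 3/8 1/2 1 } gives 175/512
step 11: add BLUE to get BRRBRBRBBBB; options L={ 0 1/4 5/16 21/64 43/128 87/256 175/512 } R={ 11/32 3/8 1/2 1 } gives 351/1024
step 12: add BLUE to get BRRBRBRBBBBB; options L={ 0 1/4 5/16 21/64 43/128 87/256 175/512 351/1024 } R={ 11/32 3/8 1/2 1 } gives 703/2048
step 13: add BLUE to get BRRBRBRBBBBBB; options L={ 0 1/4 5/16 21/64 43/128 87/256 175/512 351/1024 703/2048 } R={ 11/32 3/8 1/2 1 } gives 1407/4096
step 14: add RED to get BRRBRBRBBBBBBR; options L={ 0 1/4 5/16 21/64 43/128 87/256 175/512 351/1024 703/2048 } R={ 1407/4096 11/32 3/8 1/2 1 } gives 2813/8192
step 15: add BLUE to get BRRBRBRBBBBBBRB; options L={ 0 1/4 5/16 21/64 43/128 87/256 175/512 351/1024 703/2048 2813/8192 } R={ 1407/4096 11/32 3/8 1/2 1 } gives 5627/16384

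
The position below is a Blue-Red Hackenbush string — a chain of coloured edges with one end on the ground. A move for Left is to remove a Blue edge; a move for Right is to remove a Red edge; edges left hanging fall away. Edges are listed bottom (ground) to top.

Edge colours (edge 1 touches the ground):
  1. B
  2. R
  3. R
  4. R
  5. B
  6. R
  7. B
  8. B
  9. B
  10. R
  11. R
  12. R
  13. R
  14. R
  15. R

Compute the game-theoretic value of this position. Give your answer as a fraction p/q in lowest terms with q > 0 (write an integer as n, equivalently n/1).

2945/16384

B: Left { 0 }, Right { none } gives simplest 1
BR: Left { 0 }, Right { 1 } gives simplest 1/2
BRR: Left { 0 }, Right { 1/2; 1 } gives simplest 1/4
BRRR: Left { 0 }, Right { 1/4; 1/2; 1 } gives simplest 1/8
BRRRB: Left { 0; 1/8 }, Right { 1/4; 1/2; 1 } gives simplest 3/16
BRRRBR: Left { 0; 1/8 }, Right { 3/16; 1/4; 1/2; 1 } gives simplest 5/32
BRRRBRB: Left { 0; 1/8; 5/32 }, Right { 3/16; 1/4; 1/2; 1 } gives simplest 11/64
BRRRBRBB: Left { 0; 1/8; 5/32; 11/64 }, Right { 3/16; 1/4; 1/2; 1 } gives simplest 23/128
BRRRBRBBB: Left { 0; 1/8; 5/32; 11/64; 23/128 }, Right { 3/16; 1/4; 1/2; 1 } gives simplest 47/256
BRRRBRBBBR: Left { 0; 1/8; 5/32; 11/64; 23/128 }, Right { 47/256; 3/16; 1/4; 1/2; 1 } gives simplest 93/512
BRRRBRBBBRR: Left { 0; 1/8; 5/32; 11/64; 23/128 }, Right { 93/512; 47/256; 3/16; 1/4; 1/2; 1 } gives simplest 185/1024
BRRRBRBBBRRR: Left { 0; 1/8; 5/32; 11/64; 23/128 }, Right { 185/1024; 93/512; 47/256; 3/16; 1/4; 1/2; 1 } gives simplest 369/2048
BRRRBRBBBRRRR: Left { 0; 1/8; 5/32; 11/64; 23/128 }, Right { 369/2048; 185/1024; 93/512; 47/256; 3/16; 1/4; 1/2; 1 } gives simplest 737/4096
BRRRBRBBBRRRRR: Left { 0; 1/8; 5/32; 11/64; 23/128 }, Right { 737/4096; 369/2048; 185/1024; 93/512; 47/256; 3/16; 1/4; 1/2; 1 } gives simplest 1473/8192
BRRRBRBBBRRRRRR: Left { 0; 1/8; 5/32; 11/64; 23/128 }, Right { 1473/8192; 737/4096; 369/2048; 185/1024; 93/512; 47/256; 3/16; 1/4; 1/2; 1 } gives simplest 2945/16384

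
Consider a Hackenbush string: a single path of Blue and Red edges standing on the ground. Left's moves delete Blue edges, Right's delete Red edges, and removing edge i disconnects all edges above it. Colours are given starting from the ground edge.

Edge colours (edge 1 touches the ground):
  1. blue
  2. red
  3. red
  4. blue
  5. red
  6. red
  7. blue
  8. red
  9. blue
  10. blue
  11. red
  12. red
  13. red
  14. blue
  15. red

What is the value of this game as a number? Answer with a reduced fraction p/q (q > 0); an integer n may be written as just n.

4805/16384

Recurse on prefixes of the 15-edge string blue red red blue red red blue red blue blue red red red blue red:
1 of 15 · b · max L 0 · min R +∞ ⇒ 1
2 of 15 · br · max L 0 · min R 1 ⇒ 1/2
3 of 15 · brr · max L 0 · min R 1/2 ⇒ 1/4
4 of 15 · brrb · max L 1/4 · min R 1/2 ⇒ 3/8
5 of 15 · brrbr · max L 1/4 · min R 3/8 ⇒ 5/16
6 of 15 · brrbrr · max L 1/4 · min R 5/16 ⇒ 9/32
7 of 15 · brrbrrb · max L 9/32 · min R 5/16 ⇒ 19/64
8 of 15 · brrbrrbr · max L 9/32 · min R 19/64 ⇒ 37/128
9 of 15 · brrbrrbrb · max L 37/128 · min R 19/64 ⇒ 75/256
10 of 15 · brrbrrbrbb · max L 75/256 · min R 19/64 ⇒ 151/512
11 of 15 · brrbrrbrbbr · max L 75/256 · min R 151/512 ⇒ 301/1024
12 of 15 · brrbrrbrbbrr · max L 75/256 · min R 301/1024 ⇒ 601/2048
13 of 15 · brrbrrbrbbrrr · max L 75/256 · min R 601/2048 ⇒ 1201/4096
14 of 15 · brrbrrbrbbrrrb · max L 1201/4096 · min R 601/2048 ⇒ 2403/8192
15 of 15 · brrbrrbrbbrrrbr · max L 1201/4096 · min R 2403/8192 ⇒ 4805/16384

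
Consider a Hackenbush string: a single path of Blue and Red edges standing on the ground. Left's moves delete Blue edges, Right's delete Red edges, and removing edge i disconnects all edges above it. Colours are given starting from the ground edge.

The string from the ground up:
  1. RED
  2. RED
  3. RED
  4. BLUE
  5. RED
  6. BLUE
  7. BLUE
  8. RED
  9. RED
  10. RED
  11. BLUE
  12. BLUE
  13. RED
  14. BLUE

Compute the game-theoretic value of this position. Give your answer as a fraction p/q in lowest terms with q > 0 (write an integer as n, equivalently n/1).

Recurse on prefixes of the 14-edge string RED RED RED BLUE RED BLUE BLUE RED RED RED BLUE BLUE RED BLUE:
step 1: add RED to get R; options L={ none } R={ 0 } ⇒ -1
step 2: add RED to get RR; options L={ none } R={ -1,0 } ⇒ -2
step 3: add RED to get RRR; options L={ none } R={ -2,-1,0 } ⇒ -3
step 4: add BLUE to get RRRB; options L={ -3 } R={ -2,-1,0 } ⇒ -5/2
step 5: add RED to get RRRBR; options L={ -3 } R={ -5/2,-2,-1,0 } ⇒ -11/4
step 6: add BLUE to get RRRBRB; options L={ -3,-11/4 } R={ -5/2,-2,-1,0 } ⇒ -21/8
step 7: add BLUE to get RRRBRBB; options L={ -3,-11/4,-21/8 } R={ -5/2,-2,-1,0 } ⇒ -41/16
step 8: add RED to get RRRBRBBR; options L={ -3,-11/4,-21/8 } R={ -41/16,-5/2,-2,-1,0 } ⇒ -83/32
step 9: add RED to get RRRBRBBRR; options L={ -3,-11/4,-21/8 } R={ -83/32,-41/16,-5/2,-2,-1,0 } ⇒ -167/64
step 10: add RED to get RRRBRBBRRR; options L={ -3,-11/4,-21/8 } R={ -167/64,-83/32,-41/16,-5/2,-2,-1,0 } ⇒ -335/128
step 11: add BLUE to get RRRBRBBRRRB; options L={ -3,-11/4,-21/8,-335/128 } R={ -167/64,-83/32,-41/16,-5/2,-2,-1,0 } ⇒ -669/256
step 12: add BLUE to get RRRBRBBRRRBB; options L={ -3,-11/4,-21/8,-335/128,-669/256 } R={ -167/64,-83/32,-41/16,-5/2,-2,-1,0 } ⇒ -1337/512
step 13: add RED to get RRRBRBBRRRBBR; options L={ -3,-11/4,-21/8,-335/128,-669/256 } R={ -1337/512,-167/64,-83/32,-41/16,-5/2,-2,-1,0 } ⇒ -2675/1024
step 14: add BLUE to get RRRBRBBRRRBBRB; options L={ -3,-11/4,-21/8,-335/128,-669/256,-2675/1024 } R={ -1337/512,-167/64,-83/32,-41/16,-5/2,-2,-1,0 } ⇒ -5349/2048

-5349/2048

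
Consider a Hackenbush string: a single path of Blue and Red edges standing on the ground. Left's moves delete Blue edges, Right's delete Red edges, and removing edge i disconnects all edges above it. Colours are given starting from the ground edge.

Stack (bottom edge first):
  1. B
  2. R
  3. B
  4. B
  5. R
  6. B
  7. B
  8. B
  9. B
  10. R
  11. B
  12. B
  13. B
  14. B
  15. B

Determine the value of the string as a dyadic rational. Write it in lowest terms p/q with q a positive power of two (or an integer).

step 1: add B to get B; options L={ 0 } R={ — } = 1
step 2: add R to get BR; options L={ 0 } R={ 1 } = 1/2
step 3: add B to get BRB; options L={ 0 1/2 } R={ 1 } = 3/4
step 4: add B to get BRBB; options L={ 0 1/2 3/4 } R={ 1 } = 7/8
step 5: add R to get BRBBR; options L={ 0 1/2 3/4 } R={ 7/8 1 } = 13/16
step 6: add B to get BRBBRB; options L={ 0 1/2 3/4 13/16 } R={ 7/8 1 } = 27/32
step 7: add B to get BRBBRBB; options L={ 0 1/2 3/4 13/16 27/32 } R={ 7/8 1 } = 55/64
step 8: add B to get BRBBRBBB; options L={ 0 1/2 3/4 13/16 27/32 55/64 } R={ 7/8 1 } = 111/128
step 9: add B to get BRBBRBBBB; options L={ 0 1/2 3/4 13/16 27/32 55/64 111/128 } R={ 7/8 1 } = 223/256
step 10: add R to get BRBBRBBBBR; options L={ 0 1/2 3/4 13/16 27/32 55/64 111/128 } R={ 223/256 7/8 1 } = 445/512
step 11: add B to get BRBBRBBBBRB; options L={ 0 1/2 3/4 13/16 27/32 55/64 111/128 445/512 } R={ 223/256 7/8 1 } = 891/1024
step 12: add B to get BRBBRBBBBRBB; options L={ 0 1/2 3/4 13/16 27/32 55/64 111/128 445/512 891/1024 } R={ 223/256 7/8 1 } = 1783/2048
step 13: add B to get BRBBRBBBBRBBB; options L={ 0 1/2 3/4 13/16 27/32 55/64 111/128 445/512 891/1024 1783/2048 } R={ 223/256 7/8 1 } = 3567/4096
step 14: add B to get BRBBRBBBBRBBBB; options L={ 0 1/2 3/4 13/16 27/32 55/64 111/128 445/512 891/1024 1783/2048 3567/4096 } R={ 223/256 7/8 1 } = 7135/8192
step 15: add B to get BRBBRBBBBRBBBBB; options L={ 0 1/2 3/4 13/16 27/32 55/64 111/128 445/512 891/1024 1783/2048 3567/4096 7135/8192 } R={ 223/256 7/8 1 } = 14271/16384

14271/16384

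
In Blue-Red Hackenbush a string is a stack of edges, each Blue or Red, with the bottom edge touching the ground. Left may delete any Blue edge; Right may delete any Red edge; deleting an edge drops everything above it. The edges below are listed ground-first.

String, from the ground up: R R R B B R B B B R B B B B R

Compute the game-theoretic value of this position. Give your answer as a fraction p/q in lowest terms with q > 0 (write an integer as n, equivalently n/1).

-9283/4096

Build value(s[:k]) for k = 1..15, string s = R R R B B R B B B R B B B B R.
value_1 [R]  L=[∅]  R=[0]  gives -1
value_2 [RR]  L=[∅]  R=[-1 0]  gives -2
value_3 [RRR]  L=[∅]  R=[-2 -1 0]  gives -3
value_4 [RRRB]  L=[-3]  R=[-2 -1 0]  gives -5/2
value_5 [RRRBB]  L=[-3 -5/2]  R=[-2 -1 0]  gives -9/4
value_6 [RRRBBR]  L=[-3 -5/2]  R=[-9/4 -2 -1 0]  gives -19/8
value_7 [RRRBBRB]  L=[-3 -5/2 -19/8]  R=[-9/4 -2 -1 0]  gives -37/16
value_8 [RRRBBRBB]  L=[-3 -5/2 -19/8 -37/16]  R=[-9/4 -2 -1 0]  gives -73/32
value_9 [RRRBBRBBB]  L=[-3 -5/2 -19/8 -37/16 -73/32]  R=[-9/4 -2 -1 0]  gives -145/64
value_10 [RRRBBRBBBR]  L=[-3 -5/2 -19/8 -37/16 -73/32]  R=[-145/64 -9/4 -2 -1 0]  gives -291/128
value_11 [RRRBBRBBBRB]  L=[-3 -5/2 -19/8 -37/16 -73/32 -291/128]  R=[-145/64 -9/4 -2 -1 0]  gives -581/256
value_12 [RRRBBRBBBRBB]  L=[-3 -5/2 -19/8 -37/16 -73/32 -291/128 -581/256]  R=[-145/64 -9/4 -2 -1 0]  gives -1161/512
value_13 [RRRBBRBBBRBBB]  L=[-3 -5/2 -19/8 -37/16 -73/32 -291/128 -581/256 -1161/512]  R=[-145/64 -9/4 -2 -1 0]  gives -2321/1024
value_14 [RRRBBRBBBRBBBB]  L=[-3 -5/2 -19/8 -37/16 -73/32 -291/128 -581/256 -1161/512 -2321/1024]  R=[-145/64 -9/4 -2 -1 0]  gives -4641/2048
value_15 [RRRBBRBBBRBBBBR]  L=[-3 -5/2 -19/8 -37/16 -73/32 -291/128 -581/256 -1161/512 -2321/1024]  R=[-4641/2048 -145/64 -9/4 -2 -1 0]  gives -9283/4096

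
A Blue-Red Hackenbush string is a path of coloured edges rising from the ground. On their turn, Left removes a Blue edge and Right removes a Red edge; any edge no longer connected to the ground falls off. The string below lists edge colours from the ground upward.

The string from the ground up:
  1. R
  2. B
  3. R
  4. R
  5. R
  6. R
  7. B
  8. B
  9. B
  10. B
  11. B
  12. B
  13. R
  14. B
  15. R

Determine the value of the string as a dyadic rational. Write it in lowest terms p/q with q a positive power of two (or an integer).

-15371/16384

Prefix values for R B R R R R B B B B B B R B R via {L|R} + simplicity:
step 1: add R to get R; options L={ none } R={ 0 } ⇒ -1
step 2: add B to get RB; options L={ -1 } R={ 0 } ⇒ -1/2
step 3: add R to get RBR; options L={ -1 } R={ -1/2 0 } ⇒ -3/4
step 4: add R to get RBRR; options L={ -1 } R={ -3/4 -1/2 0 } ⇒ -7/8
step 5: add R to get RBRRR; options L={ -1 } R={ -7/8 -3/4 -1/2 0 } ⇒ -15/16
step 6: add R to get RBRRRR; options L={ -1 } R={ -15/16 -7/8 -3/4 -1/2 0 } ⇒ -31/32
step 7: add B to get RBRRRRB; options L={ -1 -31/32 } R={ -15/16 -7/8 -3/4 -1/2 0 } ⇒ -61/64
step 8: add B to get RBRRRRBB; options L={ -1 -31/32 -61/64 } R={ -15/16 -7/8 -3/4 -1/2 0 } ⇒ -121/128
step 9: add B to get RBRRRRBBB; options L={ -1 -31/32 -61/64 -121/128 } R={ -15/16 -7/8 -3/4 -1/2 0 } ⇒ -241/256
step 10: add B to get RBRRRRBBBB; options L={ -1 -31/32 -61/64 -121/128 -241/256 } R={ -15/16 -7/8 -3/4 -1/2 0 } ⇒ -481/512
step 11: add B to get RBRRRRBBBBB; options L={ -1 -31/32 -61/64 -121/128 -241/256 -481/512 } R={ -15/16 -7/8 -3/4 -1/2 0 } ⇒ -961/1024
step 12: add B to get RBRRRRBBBBBB; options L={ -1 -31/32 -61/64 -121/128 -241/256 -481/512 -961/1024 } R={ -15/16 -7/8 -3/4 -1/2 0 } ⇒ -1921/2048
step 13: add R to get RBRRRRBBBBBBR; options L={ -1 -31/32 -61/64 -121/128 -241/256 -481/512 -961/1024 } R={ -1921/2048 -15/16 -7/8 -3/4 -1/2 0 } ⇒ -3843/4096
step 14: add B to get RBRRRRBBBBBBRB; options L={ -1 -31/32 -61/64 -121/128 -241/256 -481/512 -961/1024 -3843/4096 } R={ -1921/2048 -15/16 -7/8 -3/4 -1/2 0 } ⇒ -7685/8192
step 15: add R to get RBRRRRBBBBBBRBR; options L={ -1 -31/32 -61/64 -121/128 -241/256 -481/512 -961/1024 -3843/4096 } R={ -7685/8192 -1921/2048 -15/16 -7/8 -3/4 -1/2 0 } ⇒ -15371/16384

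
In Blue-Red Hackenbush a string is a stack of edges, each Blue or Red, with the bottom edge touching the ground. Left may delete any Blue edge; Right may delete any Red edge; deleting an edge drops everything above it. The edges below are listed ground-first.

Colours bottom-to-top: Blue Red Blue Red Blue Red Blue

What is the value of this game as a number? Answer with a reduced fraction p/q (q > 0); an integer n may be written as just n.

43/64

B: Left { 0 }, Right { (no moves) } → simplest 1
BR: Left { 0 }, Right { 1 } → simplest 1/2
BRB: Left { 0,1/2 }, Right { 1 } → simplest 3/4
BRBR: Left { 0,1/2 }, Right { 3/4,1 } → simplest 5/8
BRBRB: Left { 0,1/2,5/8 }, Right { 3/4,1 } → simplest 11/16
BRBRBR: Left { 0,1/2,5/8 }, Right { 11/16,3/4,1 } → simplest 21/32
BRBRBRB: Left { 0,1/2,5/8,21/32 }, Right { 11/16,3/4,1 } → simplest 43/64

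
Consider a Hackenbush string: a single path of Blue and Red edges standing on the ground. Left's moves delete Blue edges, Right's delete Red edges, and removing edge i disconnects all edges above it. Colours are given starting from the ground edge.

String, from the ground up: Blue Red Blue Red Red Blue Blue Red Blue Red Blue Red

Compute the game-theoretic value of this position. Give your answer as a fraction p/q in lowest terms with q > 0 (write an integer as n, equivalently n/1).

Recurse on prefixes of the 12-edge string Blue Red Blue Red Red Blue Blue Red Blue Red Blue Red:
edge 1 of 12 (Blue): { 0 | none } = 1
edge 2 of 12 (Red): { 0 | 1 } = 1/2
edge 3 of 12 (Blue): { 0, 1/2 | 1 } = 3/4
edge 4 of 12 (Red): { 0, 1/2 | 3/4, 1 } = 5/8
edge 5 of 12 (Red): { 0, 1/2 | 5/8, 3/4, 1 } = 9/16
edge 6 of 12 (Blue): { 0, 1/2, 9/16 | 5/8, 3/4, 1 } = 19/32
edge 7 of 12 (Blue): { 0, 1/2, 9/16, 19/32 | 5/8, 3/4, 1 } = 39/64
edge 8 of 12 (Red): { 0, 1/2, 9/16, 19/32 | 39/64, 5/8, 3/4, 1 } = 77/128
edge 9 of 12 (Blue): { 0, 1/2, 9/16, 19/32, 77/128 | 39/64, 5/8, 3/4, 1 } = 155/256
edge 10 of 12 (Red): { 0, 1/2, 9/16, 19/32, 77/128 | 155/256, 39/64, 5/8, 3/4, 1 } = 309/512
edge 11 of 12 (Blue): { 0, 1/2, 9/16, 19/32, 77/128, 309/512 | 155/256, 39/64, 5/8, 3/4, 1 } = 619/1024
edge 12 of 12 (Red): { 0, 1/2, 9/16, 19/32, 77/128, 309/512 | 619/1024, 155/256, 39/64, 5/8, 3/4, 1 } = 1237/2048

1237/2048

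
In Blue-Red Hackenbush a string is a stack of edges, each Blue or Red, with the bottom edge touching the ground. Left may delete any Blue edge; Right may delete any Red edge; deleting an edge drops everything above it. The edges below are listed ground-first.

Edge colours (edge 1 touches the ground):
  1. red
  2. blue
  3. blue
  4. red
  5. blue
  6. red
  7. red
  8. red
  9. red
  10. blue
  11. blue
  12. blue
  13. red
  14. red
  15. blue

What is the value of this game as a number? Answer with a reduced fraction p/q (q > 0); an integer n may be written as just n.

-6029/16384

r: Left { · }, Right { 0 } ⇒ simplest -1
rb: Left { -1 }, Right { 0 } ⇒ simplest -1/2
rbb: Left { -1,-1/2 }, Right { 0 } ⇒ simplest -1/4
rbbr: Left { -1,-1/2 }, Right { -1/4,0 } ⇒ simplest -3/8
rbbrb: Left { -1,-1/2,-3/8 }, Right { -1/4,0 } ⇒ simplest -5/16
rbbrbr: Left { -1,-1/2,-3/8 }, Right { -5/16,-1/4,0 } ⇒ simplest -11/32
rbbrbrr: Left { -1,-1/2,-3/8 }, Right { -11/32,-5/16,-1/4,0 } ⇒ simplest -23/64
rbbrbrrr: Left { -1,-1/2,-3/8 }, Right { -23/64,-11/32,-5/16,-1/4,0 } ⇒ simplest -47/128
rbbrbrrrr: Left { -1,-1/2,-3/8 }, Right { -47/128,-23/64,-11/32,-5/16,-1/4,0 } ⇒ simplest -95/256
rbbrbrrrrb: Left { -1,-1/2,-3/8,-95/256 }, Right { -47/128,-23/64,-11/32,-5/16,-1/4,0 } ⇒ simplest -189/512
rbbrbrrrrbb: Left { -1,-1/2,-3/8,-95/256,-189/512 }, Right { -47/128,-23/64,-11/32,-5/16,-1/4,0 } ⇒ simplest -377/1024
rbbrbrrrrbbb: Left { -1,-1/2,-3/8,-95/256,-189/512,-377/1024 }, Right { -47/128,-23/64,-11/32,-5/16,-1/4,0 } ⇒ simplest -753/2048
rbbrbrrrrbbbr: Left { -1,-1/2,-3/8,-95/256,-189/512,-377/1024 }, Right { -753/2048,-47/128,-23/64,-11/32,-5/16,-1/4,0 } ⇒ simplest -1507/4096
rbbrbrrrrbbbrr: Left { -1,-1/2,-3/8,-95/256,-189/512,-377/1024 }, Right { -1507/4096,-753/2048,-47/128,-23/64,-11/32,-5/16,-1/4,0 } ⇒ simplest -3015/8192
rbbrbrrrrbbbrrb: Left { -1,-1/2,-3/8,-95/256,-189/512,-377/1024,-3015/8192 }, Right { -1507/4096,-753/2048,-47/128,-23/64,-11/32,-5/16,-1/4,0 } ⇒ simplest -6029/16384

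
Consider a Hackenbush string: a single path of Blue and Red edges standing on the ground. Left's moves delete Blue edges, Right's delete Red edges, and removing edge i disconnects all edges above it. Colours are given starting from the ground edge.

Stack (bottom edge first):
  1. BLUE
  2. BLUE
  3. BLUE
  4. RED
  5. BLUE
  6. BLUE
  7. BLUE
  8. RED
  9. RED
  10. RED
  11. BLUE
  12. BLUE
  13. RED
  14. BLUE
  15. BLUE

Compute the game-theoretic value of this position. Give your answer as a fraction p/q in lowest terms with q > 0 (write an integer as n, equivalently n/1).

val_1 [B]  L=[0]  R=[(no moves)]  => 1
val_2 [BB]  L=[0 1]  R=[(no moves)]  => 2
val_3 [BBB]  L=[0 1 2]  R=[(no moves)]  => 3
val_4 [BBBR]  L=[0 1 2]  R=[3]  => 5/2
val_5 [BBBRB]  L=[0 1 2 5/2]  R=[3]  => 11/4
val_6 [BBBRBB]  L=[0 1 2 5/2 11/4]  R=[3]  => 23/8
val_7 [BBBRBBB]  L=[0 1 2 5/2 11/4 23/8]  R=[3]  => 47/16
val_8 [BBBRBBBR]  L=[0 1 2 5/2 11/4 23/8]  R=[47/16 3]  => 93/32
val_9 [BBBRBBBRR]  L=[0 1 2 5/2 11/4 23/8]  R=[93/32 47/16 3]  => 185/64
val_10 [BBBRBBBRRR]  L=[0 1 2 5/2 11/4 23/8]  R=[185/64 93/32 47/16 3]  => 369/128
val_11 [BBBRBBBRRRB]  L=[0 1 2 5/2 11/4 23/8 369/128]  R=[185/64 93/32 47/16 3]  => 739/256
val_12 [BBBRBBBRRRBB]  L=[0 1 2 5/2 11/4 23/8 369/128 739/256]  R=[185/64 93/32 47/16 3]  => 1479/512
val_13 [BBBRBBBRRRBBR]  L=[0 1 2 5/2 11/4 23/8 369/128 739/256]  R=[1479/512 185/64 93/32 47/16 3]  => 2957/1024
val_14 [BBBRBBBRRRBBRB]  L=[0 1 2 5/2 11/4 23/8 369/128 739/256 2957/1024]  R=[1479/512 185/64 93/32 47/16 3]  => 5915/2048
val_15 [BBBRBBBRRRBBRBB]  L=[0 1 2 5/2 11/4 23/8 369/128 739/256 2957/1024 5915/2048]  R=[1479/512 185/64 93/32 47/16 3]  => 11831/4096

11831/4096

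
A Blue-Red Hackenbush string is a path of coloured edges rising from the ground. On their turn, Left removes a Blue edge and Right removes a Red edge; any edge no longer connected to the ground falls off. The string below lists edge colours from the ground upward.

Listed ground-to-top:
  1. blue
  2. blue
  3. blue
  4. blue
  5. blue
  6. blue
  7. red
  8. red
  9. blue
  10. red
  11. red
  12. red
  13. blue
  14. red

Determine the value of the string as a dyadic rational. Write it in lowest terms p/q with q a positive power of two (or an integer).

edge 1 of 14 (blue): { 0 | ∅ } gives 1
edge 2 of 14 (blue): { 0 1 | ∅ } gives 2
edge 3 of 14 (blue): { 0 1 2 | ∅ } gives 3
edge 4 of 14 (blue): { 0 1 2 3 | ∅ } gives 4
edge 5 of 14 (blue): { 0 1 2 3 4 | ∅ } gives 5
edge 6 of 14 (blue): { 0 1 2 3 4 5 | ∅ } gives 6
edge 7 of 14 (red): { 0 1 2 3 4 5 | 6 } gives 11/2
edge 8 of 14 (red): { 0 1 2 3 4 5 | 11/2 6 } gives 21/4
edge 9 of 14 (blue): { 0 1 2 3 4 5 21/4 | 11/2 6 } gives 43/8
edge 10 of 14 (red): { 0 1 2 3 4 5 21/4 | 43/8 11/2 6 } gives 85/16
edge 11 of 14 (red): { 0 1 2 3 4 5 21/4 | 85/16 43/8 11/2 6 } gives 169/32
edge 12 of 14 (red): { 0 1 2 3 4 5 21/4 | 169/32 85/16 43/8 11/2 6 } gives 337/64
edge 13 of 14 (blue): { 0 1 2 3 4 5 21/4 337/64 | 169/32 85/16 43/8 11/2 6 } gives 675/128
edge 14 of 14 (red): { 0 1 2 3 4 5 21/4 337/64 | 675/128 169/32 85/16 43/8 11/2 6 } gives 1349/256

1349/256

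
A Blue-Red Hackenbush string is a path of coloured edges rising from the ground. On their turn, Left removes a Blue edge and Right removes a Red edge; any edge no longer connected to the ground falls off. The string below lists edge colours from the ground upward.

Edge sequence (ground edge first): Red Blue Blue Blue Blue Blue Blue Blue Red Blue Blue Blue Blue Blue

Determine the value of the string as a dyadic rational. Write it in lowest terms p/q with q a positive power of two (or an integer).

val(R) = { ∅ | 0 } → -1
val(RB) = { -1 | 0 } → -1/2
val(RBB) = { -1; -1/2 | 0 } → -1/4
val(RBBB) = { -1; -1/2; -1/4 | 0 } → -1/8
val(RBBBB) = { -1; -1/2; -1/4; -1/8 | 0 } → -1/16
val(RBBBBB) = { -1; -1/2; -1/4; -1/8; -1/16 | 0 } → -1/32
val(RBBBBBB) = { -1; -1/2; -1/4; -1/8; -1/16; -1/32 | 0 } → -1/64
val(RBBBBBBB) = { -1; -1/2; -1/4; -1/8; -1/16; -1/32; -1/64 | 0 } → -1/128
val(RBBBBBBBR) = { -1; -1/2; -1/4; -1/8; -1/16; -1/32; -1/64 | -1/128; 0 } → -3/256
val(RBBBBBBBRB) = { -1; -1/2; -1/4; -1/8; -1/16; -1/32; -1/64; -3/256 | -1/128; 0 } → -5/512
val(RBBBBBBBRBB) = { -1; -1/2; -1/4; -1/8; -1/16; -1/32; -1/64; -3/256; -5/512 | -1/128; 0 } → -9/1024
val(RBBBBBBBRBBB) = { -1; -1/2; -1/4; -1/8; -1/16; -1/32; -1/64; -3/256; -5/512; -9/1024 | -1/128; 0 } → -17/2048
val(RBBBBBBBRBBBB) = { -1; -1/2; -1/4; -1/8; -1/16; -1/32; -1/64; -3/256; -5/512; -9/1024; -17/2048 | -1/128; 0 } → -33/4096
val(RBBBBBBBRBBBBB) = { -1; -1/2; -1/4; -1/8; -1/16; -1/32; -1/64; -3/256; -5/512; -9/1024; -17/2048; -33/4096 | -1/128; 0 } → -65/8192

-65/8192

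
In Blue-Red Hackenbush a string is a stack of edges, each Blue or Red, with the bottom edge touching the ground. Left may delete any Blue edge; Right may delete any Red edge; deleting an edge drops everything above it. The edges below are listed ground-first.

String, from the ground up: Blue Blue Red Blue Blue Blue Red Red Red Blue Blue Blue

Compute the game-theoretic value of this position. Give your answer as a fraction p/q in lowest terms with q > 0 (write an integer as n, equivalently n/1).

1935/1024

Build g(s[:k]) for k = 1..12, string s = Blue Blue Red Blue Blue Blue Red Red Red Blue Blue Blue.
edge 1 of 12 (Blue): { 0 | none } = 1
edge 2 of 12 (Blue): { 0,1 | none } = 2
edge 3 of 12 (Red): { 0,1 | 2 } = 3/2
edge 4 of 12 (Blue): { 0,1,3/2 | 2 } = 7/4
edge 5 of 12 (Blue): { 0,1,3/2,7/4 | 2 } = 15/8
edge 6 of 12 (Blue): { 0,1,3/2,7/4,15/8 | 2 } = 31/16
edge 7 of 12 (Red): { 0,1,3/2,7/4,15/8 | 31/16,2 } = 61/32
edge 8 of 12 (Red): { 0,1,3/2,7/4,15/8 | 61/32,31/16,2 } = 121/64
edge 9 of 12 (Red): { 0,1,3/2,7/4,15/8 | 121/64,61/32,31/16,2 } = 241/128
edge 10 of 12 (Blue): { 0,1,3/2,7/4,15/8,241/128 | 121/64,61/32,31/16,2 } = 483/256
edge 11 of 12 (Blue): { 0,1,3/2,7/4,15/8,241/128,483/256 | 121/64,61/32,31/16,2 } = 967/512
edge 12 of 12 (Blue): { 0,1,3/2,7/4,15/8,241/128,483/256,967/512 | 121/64,61/32,31/16,2 } = 1935/1024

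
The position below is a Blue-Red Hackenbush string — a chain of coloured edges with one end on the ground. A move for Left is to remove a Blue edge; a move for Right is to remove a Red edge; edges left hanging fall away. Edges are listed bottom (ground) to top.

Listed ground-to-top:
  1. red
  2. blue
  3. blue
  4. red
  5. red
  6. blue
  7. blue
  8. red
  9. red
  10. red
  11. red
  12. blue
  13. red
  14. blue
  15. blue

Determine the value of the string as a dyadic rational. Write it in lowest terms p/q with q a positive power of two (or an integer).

edge 1 of 15 (red): { · | 0 } — -1
edge 2 of 15 (blue): { -1 | 0 } — -1/2
edge 3 of 15 (blue): { -1,-1/2 | 0 } — -1/4
edge 4 of 15 (red): { -1,-1/2 | -1/4,0 } — -3/8
edge 5 of 15 (red): { -1,-1/2 | -3/8,-1/4,0 } — -7/16
edge 6 of 15 (blue): { -1,-1/2,-7/16 | -3/8,-1/4,0 } — -13/32
edge 7 of 15 (blue): { -1,-1/2,-7/16,-13/32 | -3/8,-1/4,0 } — -25/64
edge 8 of 15 (red): { -1,-1/2,-7/16,-13/32 | -25/64,-3/8,-1/4,0 } — -51/128
edge 9 of 15 (red): { -1,-1/2,-7/16,-13/32 | -51/128,-25/64,-3/8,-1/4,0 } — -103/256
edge 10 of 15 (red): { -1,-1/2,-7/16,-13/32 | -103/256,-51/128,-25/64,-3/8,-1/4,0 } — -207/512
edge 11 of 15 (red): { -1,-1/2,-7/16,-13/32 | -207/512,-103/256,-51/128,-25/64,-3/8,-1/4,0 } — -415/1024
edge 12 of 15 (blue): { -1,-1/2,-7/16,-13/32,-415/1024 | -207/512,-103/256,-51/128,-25/64,-3/8,-1/4,0 } — -829/2048
edge 13 of 15 (red): { -1,-1/2,-7/16,-13/32,-415/1024 | -829/2048,-207/512,-103/256,-51/128,-25/64,-3/8,-1/4,0 } — -1659/4096
edge 14 of 15 (blue): { -1,-1/2,-7/16,-13/32,-415/1024,-1659/4096 | -829/2048,-207/512,-103/256,-51/128,-25/64,-3/8,-1/4,0 } — -3317/8192
edge 15 of 15 (blue): { -1,-1/2,-7/16,-13/32,-415/1024,-1659/4096,-3317/8192 | -829/2048,-207/512,-103/256,-51/128,-25/64,-3/8,-1/4,0 } — -6633/16384

-6633/16384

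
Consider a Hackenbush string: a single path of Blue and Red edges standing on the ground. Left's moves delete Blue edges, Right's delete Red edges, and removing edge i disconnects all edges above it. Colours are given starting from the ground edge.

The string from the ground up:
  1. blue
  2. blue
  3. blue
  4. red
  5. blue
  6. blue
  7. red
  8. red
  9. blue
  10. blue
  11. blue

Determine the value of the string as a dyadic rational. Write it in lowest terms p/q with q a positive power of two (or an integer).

719/256

Recurse on prefixes of the 11-edge string blue blue blue red blue blue red red blue blue blue:
g(b) = { 0 |  } = 1
g(bb) = { 0 1 |  } = 2
g(bbb) = { 0 1 2 |  } = 3
g(bbbr) = { 0 1 2 | 3 } = 5/2
g(bbbrb) = { 0 1 2 5/2 | 3 } = 11/4
g(bbbrbb) = { 0 1 2 5/2 11/4 | 3 } = 23/8
g(bbbrbbr) = { 0 1 2 5/2 11/4 | 23/8 3 } = 45/16
g(bbbrbbrr) = { 0 1 2 5/2 11/4 | 45/16 23/8 3 } = 89/32
g(bbbrbbrrb) = { 0 1 2 5/2 11/4 89/32 | 45/16 23/8 3 } = 179/64
g(bbbrbbrrbb) = { 0 1 2 5/2 11/4 89/32 179/64 | 45/16 23/8 3 } = 359/128
g(bbbrbbrrbbb) = { 0 1 2 5/2 11/4 89/32 179/64 359/128 | 45/16 23/8 3 } = 719/256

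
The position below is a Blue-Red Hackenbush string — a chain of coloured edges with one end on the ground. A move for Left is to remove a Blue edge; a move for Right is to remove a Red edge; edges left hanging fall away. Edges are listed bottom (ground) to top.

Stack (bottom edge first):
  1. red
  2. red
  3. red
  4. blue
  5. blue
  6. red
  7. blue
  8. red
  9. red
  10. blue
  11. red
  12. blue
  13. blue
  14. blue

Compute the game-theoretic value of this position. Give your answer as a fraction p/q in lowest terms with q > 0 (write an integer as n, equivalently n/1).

-4817/2048

Prefix values for red red red blue blue red blue red red blue red blue blue blue via {L|R} + simplicity:
r: Left {  }, Right { 0 } = simplest -1
rr: Left {  }, Right { -1 0 } = simplest -2
rrr: Left {  }, Right { -2 -1 0 } = simplest -3
rrrb: Left { -3 }, Right { -2 -1 0 } = simplest -5/2
rrrbb: Left { -3 -5/2 }, Right { -2 -1 0 } = simplest -9/4
rrrbbr: Left { -3 -5/2 }, Right { -9/4 -2 -1 0 } = simplest -19/8
rrrbbrb: Left { -3 -5/2 -19/8 }, Right { -9/4 -2 -1 0 } = simplest -37/16
rrrbbrbr: Left { -3 -5/2 -19/8 }, Right { -37/16 -9/4 -2 -1 0 } = simplest -75/32
rrrbbrbrr: Left { -3 -5/2 -19/8 }, Right { -75/32 -37/16 -9/4 -2 -1 0 } = simplest -151/64
rrrbbrbrrb: Left { -3 -5/2 -19/8 -151/64 }, Right { -75/32 -37/16 -9/4 -2 -1 0 } = simplest -301/128
rrrbbrbrrbr: Left { -3 -5/2 -19/8 -151/64 }, Right { -301/128 -75/32 -37/16 -9/4 -2 -1 0 } = simplest -603/256
rrrbbrbrrbrb: Left { -3 -5/2 -19/8 -151/64 -603/256 }, Right { -301/128 -75/32 -37/16 -9/4 -2 -1 0 } = simplest -1205/512
rrrbbrbrrbrbb: Left { -3 -5/2 -19/8 -151/64 -603/256 -1205/512 }, Right { -301/128 -75/32 -37/16 -9/4 -2 -1 0 } = simplest -2409/1024
rrrbbrbrrbrbbb: Left { -3 -5/2 -19/8 -151/64 -603/256 -1205/512 -2409/1024 }, Right { -301/128 -75/32 -37/16 -9/4 -2 -1 0 } = simplest -4817/2048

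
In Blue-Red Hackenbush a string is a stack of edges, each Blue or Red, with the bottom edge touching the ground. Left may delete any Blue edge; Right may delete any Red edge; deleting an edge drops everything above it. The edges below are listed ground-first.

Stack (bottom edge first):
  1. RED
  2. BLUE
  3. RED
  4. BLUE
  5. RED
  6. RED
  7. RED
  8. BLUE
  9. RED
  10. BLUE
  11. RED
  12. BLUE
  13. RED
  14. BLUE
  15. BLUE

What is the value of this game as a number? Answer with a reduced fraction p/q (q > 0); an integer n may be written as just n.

value(R) = { ∅ | 0 } => -1
value(RB) = { -1 | 0 } => -1/2
value(RBR) = { -1 | -1/2 0 } => -3/4
value(RBRB) = { -1 -3/4 | -1/2 0 } => -5/8
value(RBRBR) = { -1 -3/4 | -5/8 -1/2 0 } => -11/16
value(RBRBRR) = { -1 -3/4 | -11/16 -5/8 -1/2 0 } => -23/32
value(RBRBRRR) = { -1 -3/4 | -23/32 -11/16 -5/8 -1/2 0 } => -47/64
value(RBRBRRRB) = { -1 -3/4 -47/64 | -23/32 -11/16 -5/8 -1/2 0 } => -93/128
value(RBRBRRRBR) = { -1 -3/4 -47/64 | -93/128 -23/32 -11/16 -5/8 -1/2 0 } => -187/256
value(RBRBRRRBRB) = { -1 -3/4 -47/64 -187/256 | -93/128 -23/32 -11/16 -5/8 -1/2 0 } => -373/512
value(RBRBRRRBRBR) = { -1 -3/4 -47/64 -187/256 | -373/512 -93/128 -23/32 -11/16 -5/8 -1/2 0 } => -747/1024
value(RBRBRRRBRBRB) = { -1 -3/4 -47/64 -187/256 -747/1024 | -373/512 -93/128 -23/32 -11/16 -5/8 -1/2 0 } => -1493/2048
value(RBRBRRRBRBRBR) = { -1 -3/4 -47/64 -187/256 -747/1024 | -1493/2048 -373/512 -93/128 -23/32 -11/16 -5/8 -1/2 0 } => -2987/4096
value(RBRBRRRBRBRBRB) = { -1 -3/4 -47/64 -187/256 -747/1024 -2987/4096 | -1493/2048 -373/512 -93/128 -23/32 -11/16 -5/8 -1/2 0 } => -5973/8192
value(RBRBRRRBRBRBRBB) = { -1 -3/4 -47/64 -187/256 -747/1024 -2987/4096 -5973/8192 | -1493/2048 -373/512 -93/128 -23/32 -11/16 -5/8 -1/2 0 } => -11945/16384

-11945/16384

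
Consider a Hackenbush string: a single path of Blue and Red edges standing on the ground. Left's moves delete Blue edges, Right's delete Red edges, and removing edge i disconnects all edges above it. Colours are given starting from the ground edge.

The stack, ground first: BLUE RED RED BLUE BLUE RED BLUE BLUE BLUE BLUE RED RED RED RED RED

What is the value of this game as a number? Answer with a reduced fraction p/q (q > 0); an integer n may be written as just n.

7105/16384

value(B) = { 0 | ∅ } = 1
value(BR) = { 0 | 1 } = 1/2
value(BRR) = { 0 | 1/2,1 } = 1/4
value(BRRB) = { 0,1/4 | 1/2,1 } = 3/8
value(BRRBB) = { 0,1/4,3/8 | 1/2,1 } = 7/16
value(BRRBBR) = { 0,1/4,3/8 | 7/16,1/2,1 } = 13/32
value(BRRBBRB) = { 0,1/4,3/8,13/32 | 7/16,1/2,1 } = 27/64
value(BRRBBRBB) = { 0,1/4,3/8,13/32,27/64 | 7/16,1/2,1 } = 55/128
value(BRRBBRBBB) = { 0,1/4,3/8,13/32,27/64,55/128 | 7/16,1/2,1 } = 111/256
value(BRRBBRBBBB) = { 0,1/4,3/8,13/32,27/64,55/128,111/256 | 7/16,1/2,1 } = 223/512
value(BRRBBRBBBBR) = { 0,1/4,3/8,13/32,27/64,55/128,111/256 | 223/512,7/16,1/2,1 } = 445/1024
value(BRRBBRBBBBRR) = { 0,1/4,3/8,13/32,27/64,55/128,111/256 | 445/1024,223/512,7/16,1/2,1 } = 889/2048
value(BRRBBRBBBBRRR) = { 0,1/4,3/8,13/32,27/64,55/128,111/256 | 889/2048,445/1024,223/512,7/16,1/2,1 } = 1777/4096
value(BRRBBRBBBBRRRR) = { 0,1/4,3/8,13/32,27/64,55/128,111/256 | 1777/4096,889/2048,445/1024,223/512,7/16,1/2,1 } = 3553/8192
value(BRRBBRBBBBRRRRR) = { 0,1/4,3/8,13/32,27/64,55/128,111/256 | 3553/8192,1777/4096,889/2048,445/1024,223/512,7/16,1/2,1 } = 7105/16384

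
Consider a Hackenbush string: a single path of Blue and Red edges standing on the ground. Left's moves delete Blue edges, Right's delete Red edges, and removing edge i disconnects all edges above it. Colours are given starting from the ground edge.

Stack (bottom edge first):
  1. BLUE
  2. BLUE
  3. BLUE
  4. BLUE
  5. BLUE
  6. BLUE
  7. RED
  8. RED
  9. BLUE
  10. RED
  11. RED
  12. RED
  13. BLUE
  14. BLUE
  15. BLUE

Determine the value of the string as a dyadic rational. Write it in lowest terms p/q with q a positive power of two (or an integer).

step 1: add BLUE to get B; options L={ 0 } R={ none } gives 1
step 2: add BLUE to get BB; options L={ 0; 1 } R={ none } gives 2
step 3: add BLUE to get BBB; options L={ 0; 1; 2 } R={ none } gives 3
step 4: add BLUE to get BBBB; options L={ 0; 1; 2; 3 } R={ none } gives 4
step 5: add BLUE to get BBBBB; options L={ 0; 1; 2; 3; 4 } R={ none } gives 5
step 6: add BLUE to get BBBBBB; options L={ 0; 1; 2; 3; 4; 5 } R={ none } gives 6
step 7: add RED to get BBBBBBR; options L={ 0; 1; 2; 3; 4; 5 } R={ 6 } gives 11/2
step 8: add RED to get BBBBBBRR; options L={ 0; 1; 2; 3; 4; 5 } R={ 11/2; 6 } gives 21/4
step 9: add BLUE to get BBBBBBRRB; options L={ 0; 1; 2; 3; 4; 5; 21/4 } R={ 11/2; 6 } gives 43/8
step 10: add RED to get BBBBBBRRBR; options L={ 0; 1; 2; 3; 4; 5; 21/4 } R={ 43/8; 11/2; 6 } gives 85/16
step 11: add RED to get BBBBBBRRBRR; options L={ 0; 1; 2; 3; 4; 5; 21/4 } R={ 85/16; 43/8; 11/2; 6 } gives 169/32
step 12: add RED to get BBBBBBRRBRRR; options L={ 0; 1; 2; 3; 4; 5; 21/4 } R={ 169/32; 85/16; 43/8; 11/2; 6 } gives 337/64
step 13: add BLUE to get BBBBBBRRBRRRB; options L={ 0; 1; 2; 3; 4; 5; 21/4; 337/64 } R={ 169/32; 85/16; 43/8; 11/2; 6 } gives 675/128
step 14: add BLUE to get BBBBBBRRBRRRBB; options L={ 0; 1; 2; 3; 4; 5; 21/4; 337/64; 675/128 } R={ 169/32; 85/16; 43/8; 11/2; 6 } gives 1351/256
step 15: add BLUE to get BBBBBBRRBRRRBBB; options L={ 0; 1; 2; 3; 4; 5; 21/4; 337/64; 675/128; 1351/256 } R={ 169/32; 85/16; 43/8; 11/2; 6 } gives 2703/512

2703/512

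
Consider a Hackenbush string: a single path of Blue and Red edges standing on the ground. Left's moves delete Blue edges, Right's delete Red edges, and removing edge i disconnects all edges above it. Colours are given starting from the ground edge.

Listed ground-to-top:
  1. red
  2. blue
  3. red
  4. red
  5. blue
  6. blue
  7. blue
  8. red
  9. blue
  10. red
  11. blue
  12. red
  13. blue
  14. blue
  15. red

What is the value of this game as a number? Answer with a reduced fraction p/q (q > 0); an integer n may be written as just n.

1 of 15 · r · max L −∞ · min R 0 gives -1
2 of 15 · rb · max L -1 · min R 0 gives -1/2
3 of 15 · rbr · max L -1 · min R -1/2 gives -3/4
4 of 15 · rbrr · max L -1 · min R -3/4 gives -7/8
5 of 15 · rbrrb · max L -7/8 · min R -3/4 gives -13/16
6 of 15 · rbrrbb · max L -13/16 · min R -3/4 gives -25/32
7 of 15 · rbrrbbb · max L -25/32 · min R -3/4 gives -49/64
8 of 15 · rbrrbbbr · max L -25/32 · min R -49/64 gives -99/128
9 of 15 · rbrrbbbrb · max L -99/128 · min R -49/64 gives -197/256
10 of 15 · rbrrbbbrbr · max L -99/128 · min R -197/256 gives -395/512
11 of 15 · rbrrbbbrbrb · max L -395/512 · min R -197/256 gives -789/1024
12 of 15 · rbrrbbbrbrbr · max L -395/512 · min R -789/1024 gives -1579/2048
13 of 15 · rbrrbbbrbrbrb · max L -1579/2048 · min R -789/1024 gives -3157/4096
14 of 15 · rbrrbbbrbrbrbb · max L -3157/4096 · min R -789/1024 gives -6313/8192
15 of 15 · rbrrbbbrbrbrbbr · max L -3157/4096 · min R -6313/8192 gives -12627/16384

-12627/16384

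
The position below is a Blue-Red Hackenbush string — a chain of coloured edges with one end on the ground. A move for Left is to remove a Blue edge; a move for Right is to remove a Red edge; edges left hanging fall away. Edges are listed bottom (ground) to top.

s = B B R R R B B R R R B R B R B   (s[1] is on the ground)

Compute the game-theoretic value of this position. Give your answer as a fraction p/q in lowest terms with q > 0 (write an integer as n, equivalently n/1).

9771/8192

Recurse on prefixes of the 15-edge string B B R R R B B R R R B R B R B:
val(B) = { 0 | — } ⇒ 1
val(BB) = { 0 1 | — } ⇒ 2
val(BBR) = { 0 1 | 2 } ⇒ 3/2
val(BBRR) = { 0 1 | 3/2 2 } ⇒ 5/4
val(BBRRR) = { 0 1 | 5/4 3/2 2 } ⇒ 9/8
val(BBRRRB) = { 0 1 9/8 | 5/4 3/2 2 } ⇒ 19/16
val(BBRRRBB) = { 0 1 9/8 19/16 | 5/4 3/2 2 } ⇒ 39/32
val(BBRRRBBR) = { 0 1 9/8 19/16 | 39/32 5/4 3/2 2 } ⇒ 77/64
val(BBRRRBBRR) = { 0 1 9/8 19/16 | 77/64 39/32 5/4 3/2 2 } ⇒ 153/128
val(BBRRRBBRRR) = { 0 1 9/8 19/16 | 153/128 77/64 39/32 5/4 3/2 2 } ⇒ 305/256
val(BBRRRBBRRRB) = { 0 1 9/8 19/16 305/256 | 153/128 77/64 39/32 5/4 3/2 2 } ⇒ 611/512
val(BBRRRBBRRRBR) = { 0 1 9/8 19/16 305/256 | 611/512 153/128 77/64 39/32 5/4 3/2 2 } ⇒ 1221/1024
val(BBRRRBBRRRBRB) = { 0 1 9/8 19/16 305/256 1221/1024 | 611/512 153/128 77/64 39/32 5/4 3/2 2 } ⇒ 2443/2048
val(BBRRRBBRRRBRBR) = { 0 1 9/8 19/16 305/256 1221/1024 | 2443/2048 611/512 153/128 77/64 39/32 5/4 3/2 2 } ⇒ 4885/4096
val(BBRRRBBRRRBRBRB) = { 0 1 9/8 19/16 305/256 1221/1024 4885/4096 | 2443/2048 611/512 153/128 77/64 39/32 5/4 3/2 2 } ⇒ 9771/8192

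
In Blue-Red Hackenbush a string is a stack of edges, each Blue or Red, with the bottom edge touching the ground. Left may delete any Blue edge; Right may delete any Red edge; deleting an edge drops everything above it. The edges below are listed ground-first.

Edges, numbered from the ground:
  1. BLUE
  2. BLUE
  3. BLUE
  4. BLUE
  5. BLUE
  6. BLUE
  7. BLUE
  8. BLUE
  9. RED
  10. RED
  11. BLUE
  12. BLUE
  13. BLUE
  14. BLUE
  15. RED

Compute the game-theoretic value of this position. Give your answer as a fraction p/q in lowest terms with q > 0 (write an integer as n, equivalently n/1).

957/128

1 of 15 · B · max L 0 · min R +∞ → 1
2 of 15 · BB · max L 1 · min R +∞ → 2
3 of 15 · BBB · max L 2 · min R +∞ → 3
4 of 15 · BBBB · max L 3 · min R +∞ → 4
5 of 15 · BBBBB · max L 4 · min R +∞ → 5
6 of 15 · BBBBBB · max L 5 · min R +∞ → 6
7 of 15 · BBBBBBB · max L 6 · min R +∞ → 7
8 of 15 · BBBBBBBB · max L 7 · min R +∞ → 8
9 of 15 · BBBBBBBBR · max L 7 · min R 8 → 15/2
10 of 15 · BBBBBBBBRR · max L 7 · min R 15/2 → 29/4
11 of 15 · BBBBBBBBRRB · max L 29/4 · min R 15/2 → 59/8
12 of 15 · BBBBBBBBRRBB · max L 59/8 · min R 15/2 → 119/16
13 of 15 · BBBBBBBBRRBBB · max L 119/16 · min R 15/2 → 239/32
14 of 15 · BBBBBBBBRRBBBB · max L 239/32 · min R 15/2 → 479/64
15 of 15 · BBBBBBBBRRBBBBR · max L 239/32 · min R 479/64 → 957/128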